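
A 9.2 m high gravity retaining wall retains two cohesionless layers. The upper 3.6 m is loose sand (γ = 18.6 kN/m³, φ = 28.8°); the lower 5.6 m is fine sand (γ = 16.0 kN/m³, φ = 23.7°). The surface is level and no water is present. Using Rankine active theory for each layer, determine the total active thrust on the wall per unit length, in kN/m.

309 kN/m

K_a1 = tan²(45°−28.8°/2) = 0.3498; K_a2 = tan²(45°−23.7°/2) = 0.4266.
Layer 1: σ at base = K_a1 γ₁ h₁ = 23.42 kPa; P₁ = ½×23.42×3.6 = 42.15.
Layer 2: σ_v at top = γ₁h₁ = 66.96; σ_h top = K_a2×66.96 = 28.56; σ_h base = K_a2×(66.96+16.0×5.6) = 66.79.
P₂ = ½(28.56+66.79)×5.6 = 267.0. Total P_a = 42.15+267.0 = 309.1 kN/m.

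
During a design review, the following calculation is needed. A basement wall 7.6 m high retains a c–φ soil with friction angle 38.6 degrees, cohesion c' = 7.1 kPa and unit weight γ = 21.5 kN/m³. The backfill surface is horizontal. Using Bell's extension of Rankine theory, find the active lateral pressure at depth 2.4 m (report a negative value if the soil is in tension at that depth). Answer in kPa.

K_a = (1 − sin φ)/(1 + sin φ) = 0.2316.
σ_a = K_a γ z − 2c√K_a = 0.2316×21.5×2.4 − 2×7.1×0.4813 = 5.118 kPa.

5.12 kPa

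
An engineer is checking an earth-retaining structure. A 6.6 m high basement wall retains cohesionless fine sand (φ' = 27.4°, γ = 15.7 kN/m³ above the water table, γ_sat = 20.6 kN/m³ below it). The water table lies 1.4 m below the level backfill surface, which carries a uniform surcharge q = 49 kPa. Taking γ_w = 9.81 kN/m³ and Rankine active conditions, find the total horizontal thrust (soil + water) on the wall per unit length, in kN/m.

K_a = tan²(45° − φ/2) = 0.3697.
γ' = 20.6 − 9.81 = 10.79 kN/m³. h₂ = H − d_w = 5.2 m.
σ'_h: at surface K_a·q = 18.11; at WT K_a(q+γd_w) = 26.24; at base K_a(q+γd_w+γ'h₂) = 46.98 kPa.
P₁ = ½(18.11+26.24)×1.4 = 31.05; P₂ = ½(26.24+46.98)×5.2 = 190.4; P_w = ½γ_w h₂² = 132.6.
Total = 31.05+190.4+132.6 = 354.1 kN/m.

354 kN/m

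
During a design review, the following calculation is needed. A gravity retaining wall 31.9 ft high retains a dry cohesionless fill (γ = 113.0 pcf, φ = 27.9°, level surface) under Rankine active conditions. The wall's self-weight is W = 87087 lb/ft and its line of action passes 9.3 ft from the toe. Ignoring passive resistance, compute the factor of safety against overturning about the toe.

K_a = tan²(45° − 27.9°/2) = 0.3625.
P_a = ½K_aγH² = 0.5×0.3625×113.0×31.9² = 20840 lb/ft, acting at H/3 = 10.63 ft above the base.
Overturning moment M_o = P_a × H/3 = 20840 × 10.63 = 221600.
Resisting moment M_r = W × 9.3 = 87087 × 9.3 = 809900.
FS_overturning = M_r/M_o = 809900/221600 = 3.655.

3.65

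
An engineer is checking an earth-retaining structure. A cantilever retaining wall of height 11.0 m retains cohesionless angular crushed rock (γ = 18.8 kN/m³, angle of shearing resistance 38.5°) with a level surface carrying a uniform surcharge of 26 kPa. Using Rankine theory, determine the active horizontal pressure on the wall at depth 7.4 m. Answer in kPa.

K_a = (1 − sin φ)/(1 + sin φ) = 0.2327.
σ_v = γz + q = 18.8 × 7.4 + 26 = 165.1 kPa.
σ_h = K_a σ_v = 0.2327 × 165.1 = 38.42 kPa.

38.4 kPa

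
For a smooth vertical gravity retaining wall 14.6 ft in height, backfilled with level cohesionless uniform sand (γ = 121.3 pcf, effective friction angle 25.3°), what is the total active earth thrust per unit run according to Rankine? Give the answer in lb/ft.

5190 lb/ft

K_a = tan²(45° − φ/2) = 0.4012.
P_a = ½ K_a γ H² = 0.5 × 0.4012 × 121.3 × 14.6² = 5187 lb/ft.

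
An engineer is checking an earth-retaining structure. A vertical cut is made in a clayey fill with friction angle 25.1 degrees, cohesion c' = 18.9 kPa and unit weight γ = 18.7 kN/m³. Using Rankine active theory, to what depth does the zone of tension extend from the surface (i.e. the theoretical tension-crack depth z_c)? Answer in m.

K_a = tan²(45° − 25.1°/2) = 0.4043; √K_a = 0.6358.
The active pressure is zero where K_a γ z = 2c√K_a, so z_c = 2c/(γ√K_a) = 2×18.9/(18.7×0.6358) = 3.179 m.

3.18 m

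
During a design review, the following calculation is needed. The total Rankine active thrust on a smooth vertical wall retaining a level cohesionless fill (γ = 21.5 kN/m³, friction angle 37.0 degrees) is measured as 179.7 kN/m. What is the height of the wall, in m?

8.20 m

K_a = 0.2486. P_a = ½ K_a γ H² ⇒ H = √(2P_a/(K_a γ)).
H = √(2×179.7/(0.2486×21.5)) = 8.200 m.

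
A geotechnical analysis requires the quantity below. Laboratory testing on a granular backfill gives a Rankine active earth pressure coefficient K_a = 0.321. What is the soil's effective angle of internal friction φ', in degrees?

30.9°

K_a = tan²(45° − φ/2) ⇒ 45° − φ/2 = arctan(√0.321) = 29.53°.
φ = 2(45° − 29.53°) = 30.93°.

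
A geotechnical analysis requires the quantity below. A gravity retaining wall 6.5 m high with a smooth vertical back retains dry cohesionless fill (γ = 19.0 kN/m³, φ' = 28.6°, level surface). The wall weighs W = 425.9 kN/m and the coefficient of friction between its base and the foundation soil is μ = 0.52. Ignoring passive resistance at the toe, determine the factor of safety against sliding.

1.57

K_a = tan²(45° − 28.6°/2) = 0.3525.
P_a = ½K_aγH² = 0.5×0.3525×19.0×6.5² = 141.5 kN/m, acting at H/3 = 2.167 m above the base.
FS_sliding = μW / P_a = 0.52×425.9 / 141.5 = 1.565.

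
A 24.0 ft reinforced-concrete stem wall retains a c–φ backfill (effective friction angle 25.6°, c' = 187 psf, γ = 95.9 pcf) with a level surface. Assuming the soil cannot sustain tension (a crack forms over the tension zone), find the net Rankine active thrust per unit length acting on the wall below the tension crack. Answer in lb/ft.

K_a = 0.3966; √K_a = 0.6297.
Tension-crack depth z_c = 2c/(γ√K_a) = 2×187/(95.9×0.6297) = 6.193 ft.
σ_a at base = K_a γ H − 2c√K_a = 0.3966×95.9×24.0 − 2×187×0.6297 = 677.2 psf.
P_a = ½ × 677.2 × (H − z_c) = 0.5×677.2×17.81 = 6030 lb/ft.

6030 lb/ft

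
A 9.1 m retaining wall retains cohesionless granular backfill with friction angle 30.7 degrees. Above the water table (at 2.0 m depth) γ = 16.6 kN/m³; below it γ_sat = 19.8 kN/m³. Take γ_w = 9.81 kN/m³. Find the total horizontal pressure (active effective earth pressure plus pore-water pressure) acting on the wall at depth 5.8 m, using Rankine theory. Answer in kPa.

60.3 kPa

K_a = (1 − sin φ)/(1 + sin φ) = 0.3240.
γ' = 19.8 − 9.81 = 9.990 kN/m³.
Effective vertical stress at 5.8 m: σ'_v = 16.6×2.0 + 9.990×3.80 = 71.16 kPa.
σ'_h = K_a σ'_v = 0.3240 × 71.16 = 23.06 kPa; u = γ_w × 3.80 = 37.28 kPa.
Total σ_h = 23.06 + 37.28 = 60.34 kPa.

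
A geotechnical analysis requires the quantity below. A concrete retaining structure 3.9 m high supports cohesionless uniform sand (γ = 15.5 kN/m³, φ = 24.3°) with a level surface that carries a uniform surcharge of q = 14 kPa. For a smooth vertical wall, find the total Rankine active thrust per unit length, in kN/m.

71.9 kN/m

K_a = tan²(45° − φ/2) = 0.4169.
Soil triangle: ½ K_a γ H² = 0.5×0.4169×15.5×3.9² = 49.15 kN/m.
Surcharge rectangle: K_a q H = 0.4169×14×3.9 = 22.76 kN/m.
Total = 49.15 + 22.76 = 71.91 kN/m.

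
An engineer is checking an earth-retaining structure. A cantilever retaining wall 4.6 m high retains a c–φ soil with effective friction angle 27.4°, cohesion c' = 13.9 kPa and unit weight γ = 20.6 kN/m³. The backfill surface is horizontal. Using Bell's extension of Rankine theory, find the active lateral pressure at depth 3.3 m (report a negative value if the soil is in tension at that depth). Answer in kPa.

K_a = (1 − sin φ)/(1 + sin φ) = 0.3697.
σ_a = K_a γ z − 2c√K_a = 0.3697×20.6×3.3 − 2×13.9×0.6080 = 8.228 kPa.

8.23 kPa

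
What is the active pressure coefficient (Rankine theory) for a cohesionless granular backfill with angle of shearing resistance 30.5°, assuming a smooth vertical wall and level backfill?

0.327

K_a = tan²(45° − φ/2) = tan²(29.75°) = 0.3267.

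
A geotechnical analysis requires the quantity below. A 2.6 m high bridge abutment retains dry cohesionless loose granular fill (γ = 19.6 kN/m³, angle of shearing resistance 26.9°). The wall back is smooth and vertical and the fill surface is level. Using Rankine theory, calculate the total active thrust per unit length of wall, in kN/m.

25.0 kN/m

K_a = tan²(45° − φ/2) = 0.3770.
P_a = ½ K_a γ H² = 0.5 × 0.3770 × 19.6 × 2.6² = 24.98 kN/m.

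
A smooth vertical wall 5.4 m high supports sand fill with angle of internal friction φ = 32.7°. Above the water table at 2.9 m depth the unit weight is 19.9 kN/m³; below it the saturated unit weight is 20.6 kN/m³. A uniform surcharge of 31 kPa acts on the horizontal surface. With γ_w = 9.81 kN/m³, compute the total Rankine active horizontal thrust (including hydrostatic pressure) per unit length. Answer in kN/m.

159 kN/m

K_a = tan²(45° − φ/2) = 0.2985.
γ' = 20.6 − 9.81 = 10.79 kN/m³. h₂ = H − d_w = 2.5 m.
σ'_h: at surface K_a·q = 9.253; at WT K_a(q+γd_w) = 26.48; at base K_a(q+γd_w+γ'h₂) = 34.53 kPa.
P₁ = ½(9.253+26.48)×2.9 = 51.81; P₂ = ½(26.48+34.53)×2.5 = 76.26; P_w = ½γ_w h₂² = 30.66.
Total = 51.81+76.26+30.66 = 158.7 kN/m.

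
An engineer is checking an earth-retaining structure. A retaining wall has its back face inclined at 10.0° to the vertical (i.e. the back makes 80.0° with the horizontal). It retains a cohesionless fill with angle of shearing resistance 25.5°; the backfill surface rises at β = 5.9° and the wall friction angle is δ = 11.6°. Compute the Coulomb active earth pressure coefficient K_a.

0.478

K_a = sin²(α+φ) / [sin²α · sin(α−δ) · (1 + √{sin(φ+δ)sin(φ−β) / (sin(α−δ)sin(α+β))})²].
With α = 80.0°, φ = 25.5°, δ = 11.6°, β = 5.9°: K_a = 0.4784.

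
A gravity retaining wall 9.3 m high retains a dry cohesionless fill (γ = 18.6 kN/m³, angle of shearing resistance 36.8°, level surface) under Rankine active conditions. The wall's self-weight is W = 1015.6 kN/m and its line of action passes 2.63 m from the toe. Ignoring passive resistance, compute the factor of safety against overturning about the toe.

K_a = tan²(45° − 36.8°/2) = 0.2508.
P_a = ½K_aγH² = 0.5×0.2508×18.6×9.3² = 201.7 kN/m, acting at H/3 = 3.100 m above the base.
Overturning moment M_o = P_a × H/3 = 201.7 × 3.100 = 625.3.
Resisting moment M_r = W × 2.63 = 1015.6 × 2.63 = 2671.
FS_overturning = M_r/M_o = 2671/625.3 = 4.272.

4.27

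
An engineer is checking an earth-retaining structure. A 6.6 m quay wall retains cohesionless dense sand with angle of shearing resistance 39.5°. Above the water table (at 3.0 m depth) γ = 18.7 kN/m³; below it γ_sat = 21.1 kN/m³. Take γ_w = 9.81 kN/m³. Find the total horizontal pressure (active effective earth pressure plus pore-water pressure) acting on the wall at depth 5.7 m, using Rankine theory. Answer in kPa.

45.7 kPa

K_a = (1 − sin φ)/(1 + sin φ) = 0.2224.
γ' = 21.1 − 9.81 = 11.29 kN/m³.
Effective vertical stress at 5.7 m: σ'_v = 18.7×3.0 + 11.29×2.70 = 86.58 kPa.
σ'_h = K_a σ'_v = 0.2224 × 86.58 = 19.26 kPa; u = γ_w × 2.70 = 26.49 kPa.
Total σ_h = 19.26 + 26.49 = 45.75 kPa.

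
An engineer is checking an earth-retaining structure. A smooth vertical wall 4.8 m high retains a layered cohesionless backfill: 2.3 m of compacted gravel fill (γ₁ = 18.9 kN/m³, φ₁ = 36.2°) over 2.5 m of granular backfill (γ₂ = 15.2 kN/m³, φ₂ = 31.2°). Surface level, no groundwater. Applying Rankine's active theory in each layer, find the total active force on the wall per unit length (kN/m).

K_a1 = tan²(45°−36.2°/2) = 0.2574; K_a2 = tan²(45°−31.2°/2) = 0.3175.
Layer 1: σ at base = K_a1 γ₁ h₁ = 11.19 kPa; P₁ = ½×11.19×2.3 = 12.87.
Layer 2: σ_v at top = γ₁h₁ = 43.47; σ_h top = K_a2×43.47 = 13.80; σ_h base = K_a2×(43.47+15.2×2.5) = 25.87.
P₂ = ½(13.80+25.87)×2.5 = 49.59. Total P_a = 12.87+49.59 = 62.45 kN/m.

62.5 kN/m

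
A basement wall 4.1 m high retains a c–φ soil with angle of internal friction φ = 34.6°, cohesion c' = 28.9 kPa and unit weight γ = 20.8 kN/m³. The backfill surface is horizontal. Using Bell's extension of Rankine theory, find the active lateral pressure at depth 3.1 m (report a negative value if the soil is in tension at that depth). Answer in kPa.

K_a = (1 − sin φ)/(1 + sin φ) = 0.2756.
σ_a = K_a γ z − 2c√K_a = 0.2756×20.8×3.1 − 2×28.9×0.5250 = -12.57 kPa.

-12.6 kPa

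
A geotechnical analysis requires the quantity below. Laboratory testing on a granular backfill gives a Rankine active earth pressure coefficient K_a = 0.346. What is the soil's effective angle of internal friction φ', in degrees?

29.1°

K_a = tan²(45° − φ/2) ⇒ 45° − φ/2 = arctan(√0.346) = 30.46°.
φ = 2(45° − 30.46°) = 29.07°.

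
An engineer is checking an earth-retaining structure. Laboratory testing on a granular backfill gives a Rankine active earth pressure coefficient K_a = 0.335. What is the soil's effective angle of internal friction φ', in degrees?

29.9°

K_a = tan²(45° − φ/2) ⇒ 45° − φ/2 = arctan(√0.335) = 30.06°.
φ = 2(45° − 30.06°) = 29.88°.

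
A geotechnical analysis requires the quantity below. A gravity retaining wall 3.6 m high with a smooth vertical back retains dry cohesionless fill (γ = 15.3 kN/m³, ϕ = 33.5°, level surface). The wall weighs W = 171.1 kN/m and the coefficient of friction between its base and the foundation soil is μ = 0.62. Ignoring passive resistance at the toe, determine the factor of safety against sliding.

3.71

K_a = tan²(45° − 33.5°/2) = 0.2887.
P_a = ½K_aγH² = 0.5×0.2887×15.3×3.6² = 28.62 kN/m, acting at H/3 = 1.200 m above the base.
FS_sliding = μW / P_a = 0.62×171.1 / 28.62 = 3.706.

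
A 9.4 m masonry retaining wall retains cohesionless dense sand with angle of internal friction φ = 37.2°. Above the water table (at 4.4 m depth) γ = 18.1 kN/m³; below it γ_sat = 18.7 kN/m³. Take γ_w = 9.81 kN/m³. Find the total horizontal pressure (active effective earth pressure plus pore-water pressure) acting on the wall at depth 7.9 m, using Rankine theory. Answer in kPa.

61.6 kPa

K_a = (1 − sin φ)/(1 + sin φ) = 0.2464.
γ' = 18.7 − 9.81 = 8.890 kN/m³.
Effective vertical stress at 7.9 m: σ'_v = 18.1×4.4 + 8.890×3.50 = 110.8 kPa.
σ'_h = K_a σ'_v = 0.2464 × 110.8 = 27.29 kPa; u = γ_w × 3.50 = 34.34 kPa.
Total σ_h = 27.29 + 34.34 = 61.63 kPa.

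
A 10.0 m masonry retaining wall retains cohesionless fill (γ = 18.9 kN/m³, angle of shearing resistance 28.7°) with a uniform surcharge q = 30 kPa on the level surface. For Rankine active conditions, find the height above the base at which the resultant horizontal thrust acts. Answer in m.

3.73 m

K_a = 0.3511.
Triangular part P₁ = ½K_aγH² = 331.8 at H/3 = 3.333 m; rectangular part P₂ = K_a q H = 105.3 at H/2 = 5.000 m.
ȳ = (P₁·3.333 + P₂·5.000)/(P₁+P₂) = 3.735 m.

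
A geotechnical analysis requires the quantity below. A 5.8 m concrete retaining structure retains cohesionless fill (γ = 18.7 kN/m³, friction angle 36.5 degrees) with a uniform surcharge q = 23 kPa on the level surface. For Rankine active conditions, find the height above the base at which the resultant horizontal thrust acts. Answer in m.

K_a = 0.2541.
Triangular part P₁ = ½K_aγH² = 79.91 at H/3 = 1.933 m; rectangular part P₂ = K_a q H = 33.89 at H/2 = 2.900 m.
ȳ = (P₁·1.933 + P₂·2.900)/(P₁+P₂) = 2.221 m.

2.22 m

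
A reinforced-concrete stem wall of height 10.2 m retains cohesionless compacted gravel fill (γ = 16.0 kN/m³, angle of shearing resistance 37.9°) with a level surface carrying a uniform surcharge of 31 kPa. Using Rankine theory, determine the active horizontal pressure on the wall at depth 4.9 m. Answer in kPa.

K_a = (1 − sin φ)/(1 + sin φ) = 0.2389.
σ_v = γz + q = 16.0 × 4.9 + 31 = 109.4 kPa.
σ_h = K_a σ_v = 0.2389 × 109.4 = 26.14 kPa.

26.1 kPa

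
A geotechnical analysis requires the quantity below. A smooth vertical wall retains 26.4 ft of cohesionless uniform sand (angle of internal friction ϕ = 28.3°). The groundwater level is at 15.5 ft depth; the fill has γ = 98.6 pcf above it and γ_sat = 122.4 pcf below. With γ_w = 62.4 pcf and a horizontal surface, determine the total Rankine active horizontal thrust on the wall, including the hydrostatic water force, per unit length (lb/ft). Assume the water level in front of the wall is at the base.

15100 lb/ft

K_a = tan²(45° − φ/2) = 0.3568.
γ' = 122.4 − 62.4 = 60.00 pcf. Depth below WT = 10.9 ft.
σ'_h at WT = K_a γ d_w = 545.3 psf; at base = 545.3 + K_a γ' × 10.9 = 778.6 psf.
P₁ (0–15.5 ft) = ½×545.3×15.5 = 4226. P₂ (15.5–26.4 ft) = ½(545.3+778.6)×10.9 = 7215.
P_w = ½ γ_w h₂² = 0.5×62.4×10.9² = 3707. Total = 4226+7215+3707 = 15150 lb/ft.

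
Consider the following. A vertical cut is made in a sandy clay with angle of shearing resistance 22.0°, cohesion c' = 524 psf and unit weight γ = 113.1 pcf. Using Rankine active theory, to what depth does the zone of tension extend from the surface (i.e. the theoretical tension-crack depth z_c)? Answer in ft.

13.7 ft

K_a = tan²(45° − 22.0°/2) = 0.4550; √K_a = 0.6745.
The active pressure is zero where K_a γ z = 2c√K_a, so z_c = 2c/(γ√K_a) = 2×524/(113.1×0.6745) = 13.74 ft.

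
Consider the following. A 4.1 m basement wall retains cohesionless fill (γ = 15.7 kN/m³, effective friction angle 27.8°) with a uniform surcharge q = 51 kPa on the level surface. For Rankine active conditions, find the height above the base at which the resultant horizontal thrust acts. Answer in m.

1.79 m

K_a = 0.3639.
Triangular part P₁ = ½K_aγH² = 48.02 at H/3 = 1.367 m; rectangular part P₂ = K_a q H = 76.09 at H/2 = 2.050 m.
ȳ = (P₁·1.367 + P₂·2.050)/(P₁+P₂) = 1.786 m.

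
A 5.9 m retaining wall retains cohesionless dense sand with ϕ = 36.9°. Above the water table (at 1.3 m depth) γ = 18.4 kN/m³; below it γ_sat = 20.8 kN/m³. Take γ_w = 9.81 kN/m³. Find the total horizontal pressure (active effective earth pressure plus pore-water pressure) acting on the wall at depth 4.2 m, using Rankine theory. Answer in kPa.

42.4 kPa

K_a = (1 − sin φ)/(1 + sin φ) = 0.2497.
γ' = 20.8 − 9.81 = 10.99 kN/m³.
Effective vertical stress at 4.2 m: σ'_v = 18.4×1.3 + 10.99×2.90 = 55.79 kPa.
σ'_h = K_a σ'_v = 0.2497 × 55.79 = 13.93 kPa; u = γ_w × 2.90 = 28.45 kPa.
Total σ_h = 13.93 + 28.45 = 42.38 kPa.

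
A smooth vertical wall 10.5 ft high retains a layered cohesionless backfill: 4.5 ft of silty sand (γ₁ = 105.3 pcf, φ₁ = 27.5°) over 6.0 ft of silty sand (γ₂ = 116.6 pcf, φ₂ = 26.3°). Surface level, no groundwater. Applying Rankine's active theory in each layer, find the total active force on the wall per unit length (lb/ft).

K_a1 = tan²(45°−27.5°/2) = 0.3682; K_a2 = tan²(45°−26.3°/2) = 0.3859.
Layer 1: σ at base = K_a1 γ₁ h₁ = 174.5 psf; P₁ = ½×174.5×4.5 = 392.6.
Layer 2: σ_v at top = γ₁h₁ = 473.8; σ_h top = K_a2×473.8 = 182.9; σ_h base = K_a2×(473.8+116.6×6.0) = 452.9.
P₂ = ½(182.9+452.9)×6.0 = 1907. Total P_a = 392.6+1907 = 2300 lb/ft.

2300 lb/ft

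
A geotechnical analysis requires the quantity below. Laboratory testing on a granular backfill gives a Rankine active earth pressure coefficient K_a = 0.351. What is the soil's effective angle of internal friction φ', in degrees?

K_a = tan²(45° − φ/2) ⇒ 45° − φ/2 = arctan(√0.351) = 30.64°.
φ = 2(45° − 30.64°) = 28.71°.

28.7°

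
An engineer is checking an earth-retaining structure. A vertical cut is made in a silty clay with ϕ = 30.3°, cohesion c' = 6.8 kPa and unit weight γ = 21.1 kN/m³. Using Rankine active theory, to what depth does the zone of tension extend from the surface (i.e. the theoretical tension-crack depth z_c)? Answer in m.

K_a = tan²(45° − 30.3°/2) = 0.3293; √K_a = 0.5739.
The active pressure is zero where K_a γ z = 2c√K_a, so z_c = 2c/(γ√K_a) = 2×6.8/(21.1×0.5739) = 1.123 m.

1.12 m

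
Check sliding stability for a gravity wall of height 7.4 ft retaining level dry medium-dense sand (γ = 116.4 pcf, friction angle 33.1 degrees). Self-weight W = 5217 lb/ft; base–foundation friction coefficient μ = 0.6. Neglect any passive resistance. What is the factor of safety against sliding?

K_a = tan²(45° − 33.1°/2) = 0.2936.
P_a = ½K_aγH² = 0.5×0.2936×116.4×7.4² = 935.6 lb/ft, acting at H/3 = 2.467 ft above the base.
FS_sliding = μW / P_a = 0.6×5217 / 935.6 = 3.346.

3.35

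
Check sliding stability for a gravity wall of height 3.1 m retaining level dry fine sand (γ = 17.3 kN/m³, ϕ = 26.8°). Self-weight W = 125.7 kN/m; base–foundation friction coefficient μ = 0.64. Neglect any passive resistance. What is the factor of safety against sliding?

K_a = tan²(45° − 26.8°/2) = 0.3785.
P_a = ½K_aγH² = 0.5×0.3785×17.3×3.1² = 31.46 kN/m, acting at H/3 = 1.033 m above the base.
FS_sliding = μW / P_a = 0.64×125.7 / 31.46 = 2.557.

2.56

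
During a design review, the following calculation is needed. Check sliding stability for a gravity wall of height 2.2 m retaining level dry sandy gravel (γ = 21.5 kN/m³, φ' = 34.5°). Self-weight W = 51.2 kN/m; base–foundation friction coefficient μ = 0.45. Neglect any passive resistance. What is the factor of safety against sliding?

1.60

K_a = tan²(45° − 34.5°/2) = 0.2768.
P_a = ½K_aγH² = 0.5×0.2768×21.5×2.2² = 14.40 kN/m, acting at H/3 = 0.7333 m above the base.
FS_sliding = μW / P_a = 0.45×51.2 / 14.40 = 1.600.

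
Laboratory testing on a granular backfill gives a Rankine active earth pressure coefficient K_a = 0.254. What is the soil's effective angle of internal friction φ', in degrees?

K_a = tan²(45° − φ/2) ⇒ 45° − φ/2 = arctan(√0.254) = 26.75°.
φ = 2(45° − 26.75°) = 36.51°.

36.5°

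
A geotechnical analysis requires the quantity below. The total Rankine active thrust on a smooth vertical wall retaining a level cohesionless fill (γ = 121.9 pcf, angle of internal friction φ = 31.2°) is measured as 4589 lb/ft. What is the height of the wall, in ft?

15.4 ft

K_a = 0.3175. P_a = ½ K_a γ H² ⇒ H = √(2P_a/(K_a γ)).
H = √(2×4589/(0.3175×121.9)) = 15.40 ft.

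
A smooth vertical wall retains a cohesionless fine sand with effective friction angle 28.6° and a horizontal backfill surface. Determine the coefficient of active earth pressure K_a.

K_a = tan²(45° − φ/2) = tan²(30.70°) = 0.3525.

0.353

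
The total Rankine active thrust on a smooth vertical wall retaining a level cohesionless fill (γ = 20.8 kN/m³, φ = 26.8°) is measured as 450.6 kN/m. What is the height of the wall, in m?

10.7 m

K_a = 0.3785. P_a = ½ K_a γ H² ⇒ H = √(2P_a/(K_a γ)).
H = √(2×450.6/(0.3785×20.8)) = 10.70 m.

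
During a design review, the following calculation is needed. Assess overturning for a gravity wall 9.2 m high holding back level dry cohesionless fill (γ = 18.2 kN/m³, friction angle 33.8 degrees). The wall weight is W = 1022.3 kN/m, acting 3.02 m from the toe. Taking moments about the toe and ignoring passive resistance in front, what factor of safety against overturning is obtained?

4.58

K_a = tan²(45° − 33.8°/2) = 0.2851.
P_a = ½K_aγH² = 0.5×0.2851×18.2×9.2² = 219.6 kN/m, acting at H/3 = 3.067 m above the base.
Overturning moment M_o = P_a × H/3 = 219.6 × 3.067 = 673.4.
Resisting moment M_r = W × 3.02 = 1022.3 × 3.02 = 3087.
FS_overturning = M_r/M_o = 3087/673.4 = 4.585.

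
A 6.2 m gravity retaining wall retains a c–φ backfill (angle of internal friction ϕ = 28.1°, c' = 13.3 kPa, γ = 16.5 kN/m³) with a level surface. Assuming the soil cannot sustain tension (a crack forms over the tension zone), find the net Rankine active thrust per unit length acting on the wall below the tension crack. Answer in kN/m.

K_a = 0.3596; √K_a = 0.5997.
Tension-crack depth z_c = 2c/(γ√K_a) = 2×13.3/(16.5×0.5997) = 2.688 m.
σ_a at base = K_a γ H − 2c√K_a = 0.3596×16.5×6.2 − 2×13.3×0.5997 = 20.84 kPa.
P_a = ½ × 20.84 × (H − z_c) = 0.5×20.84×3.512 = 36.59 kN/m.

36.6 kN/m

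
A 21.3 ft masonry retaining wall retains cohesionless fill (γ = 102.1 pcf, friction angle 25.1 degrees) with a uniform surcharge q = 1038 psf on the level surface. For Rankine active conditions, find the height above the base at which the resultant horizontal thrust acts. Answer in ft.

8.83 ft

K_a = 0.4043.
Triangular part P₁ = ½K_aγH² = 9364 at H/3 = 7.100 ft; rectangular part P₂ = K_a q H = 8939 at H/2 = 10.65 ft.
ȳ = (P₁·7.100 + P₂·10.65)/(P₁+P₂) = 8.834 ft.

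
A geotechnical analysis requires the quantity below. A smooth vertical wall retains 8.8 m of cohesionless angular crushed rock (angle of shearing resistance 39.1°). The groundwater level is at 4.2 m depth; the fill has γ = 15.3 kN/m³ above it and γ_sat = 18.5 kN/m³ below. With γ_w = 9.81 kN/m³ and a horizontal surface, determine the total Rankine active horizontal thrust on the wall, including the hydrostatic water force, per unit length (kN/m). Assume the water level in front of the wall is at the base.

222 kN/m

K_a = tan²(45° − φ/2) = 0.2265.
γ' = 18.5 − 9.81 = 8.690 kN/m³. Depth below WT = 4.6 m.
σ'_h at WT = K_a γ d_w = 14.55 kPa; at base = 14.55 + K_a γ' × 4.6 = 23.61 kPa.
P₁ (0–4.2 m) = ½×14.55×4.2 = 30.56. P₂ (4.2–8.8 m) = ½(14.55+23.61)×4.6 = 87.77.
P_w = ½ γ_w h₂² = 0.5×9.81×4.6² = 103.8. Total = 30.56+87.77+103.8 = 222.1 kN/m.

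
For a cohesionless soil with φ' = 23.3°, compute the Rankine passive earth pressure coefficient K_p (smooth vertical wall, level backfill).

K_p = (1 + sin φ)/(1 − sin φ) = tan²(45° + 23.3°/2) = 2.309.

2.31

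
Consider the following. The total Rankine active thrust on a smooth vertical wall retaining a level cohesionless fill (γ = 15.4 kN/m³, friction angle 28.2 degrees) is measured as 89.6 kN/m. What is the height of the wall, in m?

5.70 m

K_a = 0.3582. P_a = ½ K_a γ H² ⇒ H = √(2P_a/(K_a γ)).
H = √(2×89.6/(0.3582×15.4)) = 5.700 m.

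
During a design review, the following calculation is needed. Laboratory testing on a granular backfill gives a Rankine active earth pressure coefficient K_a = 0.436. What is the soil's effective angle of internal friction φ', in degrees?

K_a = tan²(45° − φ/2) ⇒ 45° − φ/2 = arctan(√0.436) = 33.44°.
φ = 2(45° − 33.44°) = 23.13°.

23.1°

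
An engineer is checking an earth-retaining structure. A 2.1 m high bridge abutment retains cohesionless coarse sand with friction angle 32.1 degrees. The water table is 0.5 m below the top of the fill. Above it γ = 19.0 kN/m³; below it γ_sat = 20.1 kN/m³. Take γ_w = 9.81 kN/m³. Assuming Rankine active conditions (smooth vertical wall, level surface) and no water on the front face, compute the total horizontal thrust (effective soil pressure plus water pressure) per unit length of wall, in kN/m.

22.0 kN/m

K_a = tan²(45° − φ/2) = 0.3060.
γ' = 20.1 − 9.81 = 10.29 kN/m³. Depth below WT = 1.6 m.
σ'_h at WT = K_a γ d_w = 2.907 kPa; at base = 2.907 + K_a γ' × 1.6 = 7.945 kPa.
P₁ (0–0.5 m) = ½×2.907×0.5 = 0.7267. P₂ (0.5–2.1 m) = ½(2.907+7.945)×1.6 = 8.681.
P_w = ½ γ_w h₂² = 0.5×9.81×1.6² = 12.56. Total = 0.7267+8.681+12.56 = 21.97 kN/m.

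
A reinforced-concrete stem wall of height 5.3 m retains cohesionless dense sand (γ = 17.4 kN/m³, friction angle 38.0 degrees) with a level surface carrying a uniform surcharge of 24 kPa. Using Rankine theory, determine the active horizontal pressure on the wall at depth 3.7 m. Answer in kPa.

21.0 kPa

K_a = (1 − sin φ)/(1 + sin φ) = 0.2379.
σ_v = γz + q = 17.4 × 3.7 + 24 = 88.38 kPa.
σ_h = K_a σ_v = 0.2379 × 88.38 = 21.02 kPa.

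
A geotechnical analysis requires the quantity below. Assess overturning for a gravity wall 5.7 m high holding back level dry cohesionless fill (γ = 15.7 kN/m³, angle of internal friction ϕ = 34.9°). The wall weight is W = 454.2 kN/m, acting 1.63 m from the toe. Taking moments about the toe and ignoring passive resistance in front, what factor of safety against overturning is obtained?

5.61

K_a = tan²(45° − 34.9°/2) = 0.2721.
P_a = ½K_aγH² = 0.5×0.2721×15.7×5.7² = 69.41 kN/m, acting at H/3 = 1.900 m above the base.
Overturning moment M_o = P_a × H/3 = 69.41 × 1.900 = 131.9.
Resisting moment M_r = W × 1.63 = 454.2 × 1.63 = 740.3.
FS_overturning = M_r/M_o = 740.3/131.9 = 5.614.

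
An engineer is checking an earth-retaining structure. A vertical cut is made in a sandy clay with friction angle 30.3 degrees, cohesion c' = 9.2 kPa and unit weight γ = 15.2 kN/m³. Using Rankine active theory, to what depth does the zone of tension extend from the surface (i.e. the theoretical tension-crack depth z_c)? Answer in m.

K_a = tan²(45° − 30.3°/2) = 0.3293; √K_a = 0.5739.
The active pressure is zero where K_a γ z = 2c√K_a, so z_c = 2c/(γ√K_a) = 2×9.2/(15.2×0.5739) = 2.109 m.

2.11 m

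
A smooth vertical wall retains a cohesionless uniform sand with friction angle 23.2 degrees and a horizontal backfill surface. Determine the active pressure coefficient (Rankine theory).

K_a = tan²(45° − φ/2) = tan²(33.40°) = 0.4348.

0.435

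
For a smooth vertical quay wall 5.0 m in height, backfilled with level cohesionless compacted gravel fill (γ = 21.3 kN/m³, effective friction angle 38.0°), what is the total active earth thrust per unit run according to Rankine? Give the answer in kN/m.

63.3 kN/m

K_a = tan²(45° − φ/2) = 0.2379.
P_a = ½ K_a γ H² = 0.5 × 0.2379 × 21.3 × 5.0² = 63.34 kN/m.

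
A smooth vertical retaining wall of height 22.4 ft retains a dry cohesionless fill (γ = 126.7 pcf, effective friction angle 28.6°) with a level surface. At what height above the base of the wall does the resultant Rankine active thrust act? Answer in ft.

K_a = 0.3525.
The pressure distribution is triangular, so the resultant acts at H/3 above the base = 22.4/3 = 7.467 ft.

7.47 ft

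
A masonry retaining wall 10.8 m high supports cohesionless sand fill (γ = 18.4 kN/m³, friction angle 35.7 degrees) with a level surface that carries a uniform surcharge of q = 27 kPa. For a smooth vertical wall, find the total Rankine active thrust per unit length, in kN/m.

K_a = tan²(45° − φ/2) = 0.2630.
Soil triangle: ½ K_a γ H² = 0.5×0.2630×18.4×10.8² = 282.2 kN/m.
Surcharge rectangle: K_a q H = 0.2630×27×10.8 = 76.69 kN/m.
Total = 282.2 + 76.69 = 358.9 kN/m.

359 kN/m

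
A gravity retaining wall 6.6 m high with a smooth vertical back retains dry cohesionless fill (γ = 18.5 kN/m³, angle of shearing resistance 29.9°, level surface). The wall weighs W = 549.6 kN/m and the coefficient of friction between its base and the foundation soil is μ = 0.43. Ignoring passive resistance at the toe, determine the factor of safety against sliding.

1.75

K_a = tan²(45° − 29.9°/2) = 0.3347.
P_a = ½K_aγH² = 0.5×0.3347×18.5×6.6² = 134.9 kN/m, acting at H/3 = 2.200 m above the base.
FS_sliding = μW / P_a = 0.43×549.6 / 134.9 = 1.752.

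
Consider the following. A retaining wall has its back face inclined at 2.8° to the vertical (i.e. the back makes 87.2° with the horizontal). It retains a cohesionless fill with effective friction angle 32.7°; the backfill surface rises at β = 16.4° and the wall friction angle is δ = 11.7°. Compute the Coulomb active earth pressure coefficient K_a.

0.367

K_a = sin²(α+φ) / [sin²α · sin(α−δ) · (1 + √{sin(φ+δ)sin(φ−β) / (sin(α−δ)sin(α+β))})²].
With α = 87.2°, φ = 32.7°, δ = 11.7°, β = 16.4°: K_a = 0.3666.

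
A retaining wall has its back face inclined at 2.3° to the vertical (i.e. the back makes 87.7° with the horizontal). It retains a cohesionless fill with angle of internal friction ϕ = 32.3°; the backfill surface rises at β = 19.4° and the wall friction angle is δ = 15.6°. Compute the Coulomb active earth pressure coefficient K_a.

K_a = sin²(α+φ) / [sin²α · sin(α−δ) · (1 + √{sin(φ+δ)sin(φ−β) / (sin(α−δ)sin(α+β))})²].
With α = 87.7°, φ = 32.3°, δ = 15.6°, β = 19.4°: K_a = 0.3878.

0.388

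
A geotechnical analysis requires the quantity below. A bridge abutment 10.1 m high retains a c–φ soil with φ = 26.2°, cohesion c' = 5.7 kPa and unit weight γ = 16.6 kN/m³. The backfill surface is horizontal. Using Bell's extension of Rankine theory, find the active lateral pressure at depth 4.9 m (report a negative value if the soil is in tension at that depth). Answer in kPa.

24.4 kPa

K_a = (1 − sin φ)/(1 + sin φ) = 0.3874.
σ_a = K_a γ z − 2c√K_a = 0.3874×16.6×4.9 − 2×5.7×0.6224 = 24.42 kPa.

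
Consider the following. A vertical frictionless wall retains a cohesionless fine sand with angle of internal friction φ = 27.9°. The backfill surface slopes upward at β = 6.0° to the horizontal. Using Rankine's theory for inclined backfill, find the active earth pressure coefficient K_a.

K_a = cos β · (cos β − √(cos²β − cos²φ)) / (cos β + √(cos²β − cos²φ)).
cos β = 0.9945, cos φ = 0.8838, √(cos²β − cos²φ) = 0.4561.
K_a = 0.9945 × (0.9945 − 0.4561)/(0.9945 + 0.4561) = 0.3691.

0.369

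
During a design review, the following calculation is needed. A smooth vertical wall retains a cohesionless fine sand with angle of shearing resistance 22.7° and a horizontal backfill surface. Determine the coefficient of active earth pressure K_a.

0.443

K_a = (1 − sin φ)/(1 + sin φ) = (1 − sin 22.7°)/(1 + sin 22.7°) = 0.4431.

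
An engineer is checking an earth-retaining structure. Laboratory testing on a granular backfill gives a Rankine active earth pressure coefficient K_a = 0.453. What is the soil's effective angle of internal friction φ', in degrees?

22.1°

K_a = tan²(45° − φ/2) ⇒ 45° − φ/2 = arctan(√0.453) = 33.94°.
φ = 2(45° − 33.94°) = 22.11°.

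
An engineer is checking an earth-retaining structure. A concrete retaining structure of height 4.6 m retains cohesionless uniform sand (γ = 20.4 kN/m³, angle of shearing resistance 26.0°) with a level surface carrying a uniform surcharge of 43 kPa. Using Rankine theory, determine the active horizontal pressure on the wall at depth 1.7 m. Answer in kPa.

K_a = (1 − sin φ)/(1 + sin φ) = 0.3905.
σ_v = γz + q = 20.4 × 1.7 + 43 = 77.68 kPa.
σ_h = K_a σ_v = 0.3905 × 77.68 = 30.33 kPa.

30.3 kPa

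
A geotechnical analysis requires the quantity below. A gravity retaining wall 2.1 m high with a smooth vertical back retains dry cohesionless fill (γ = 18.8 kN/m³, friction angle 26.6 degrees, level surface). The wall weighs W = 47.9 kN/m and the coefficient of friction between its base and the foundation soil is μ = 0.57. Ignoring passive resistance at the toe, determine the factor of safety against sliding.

K_a = tan²(45° − 26.6°/2) = 0.3814.
P_a = ½K_aγH² = 0.5×0.3814×18.8×2.1² = 15.81 kN/m, acting at H/3 = 0.7000 m above the base.
FS_sliding = μW / P_a = 0.57×47.9 / 15.81 = 1.727.

1.73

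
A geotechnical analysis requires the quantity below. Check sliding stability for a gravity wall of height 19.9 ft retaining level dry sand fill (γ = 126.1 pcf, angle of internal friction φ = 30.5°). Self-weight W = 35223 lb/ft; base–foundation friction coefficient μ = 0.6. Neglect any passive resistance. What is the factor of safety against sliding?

K_a = tan²(45° − 30.5°/2) = 0.3267.
P_a = ½K_aγH² = 0.5×0.3267×126.1×19.9² = 8156 lb/ft, acting at H/3 = 6.633 ft above the base.
FS_sliding = μW / P_a = 0.6×35223 / 8156 = 2.591.

2.59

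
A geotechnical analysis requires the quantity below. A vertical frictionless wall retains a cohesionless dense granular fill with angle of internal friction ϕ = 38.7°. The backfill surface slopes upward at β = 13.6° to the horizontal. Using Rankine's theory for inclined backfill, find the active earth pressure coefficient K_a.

K_a = cos β · (cos β − √(cos²β − cos²φ)) / (cos β + √(cos²β − cos²φ)).
cos β = 0.9720, cos φ = 0.7804, √(cos²β − cos²φ) = 0.5793.
K_a = 0.9720 × (0.9720 − 0.5793)/(0.9720 + 0.5793) = 0.2460.

0.246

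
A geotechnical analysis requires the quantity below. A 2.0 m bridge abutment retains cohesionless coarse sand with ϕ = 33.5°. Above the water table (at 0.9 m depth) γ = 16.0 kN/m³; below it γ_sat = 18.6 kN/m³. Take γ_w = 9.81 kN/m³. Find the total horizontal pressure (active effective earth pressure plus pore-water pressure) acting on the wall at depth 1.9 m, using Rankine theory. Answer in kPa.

16.5 kPa

K_a = (1 − sin φ)/(1 + sin φ) = 0.2887.
γ' = 18.6 − 9.81 = 8.790 kN/m³.
Effective vertical stress at 1.9 m: σ'_v = 16.0×0.9 + 8.790×1.000 = 23.19 kPa.
σ'_h = K_a σ'_v = 0.2887 × 23.19 = 6.695 kPa; u = γ_w × 1.000 = 9.810 kPa.
Total σ_h = 6.695 + 9.810 = 16.51 kPa.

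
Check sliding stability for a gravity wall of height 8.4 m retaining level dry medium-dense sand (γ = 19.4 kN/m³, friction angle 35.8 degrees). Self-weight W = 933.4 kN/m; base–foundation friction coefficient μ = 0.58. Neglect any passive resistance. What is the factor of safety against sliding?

K_a = tan²(45° − 35.8°/2) = 0.2619.
P_a = ½K_aγH² = 0.5×0.2619×19.4×8.4² = 179.2 kN/m, acting at H/3 = 2.800 m above the base.
FS_sliding = μW / P_a = 0.58×933.4 / 179.2 = 3.021.

3.02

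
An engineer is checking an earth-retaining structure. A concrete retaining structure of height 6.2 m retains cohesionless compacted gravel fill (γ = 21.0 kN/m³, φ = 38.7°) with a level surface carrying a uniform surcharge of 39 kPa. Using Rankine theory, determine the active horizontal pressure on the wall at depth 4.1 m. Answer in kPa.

28.8 kPa

K_a = (1 − sin φ)/(1 + sin φ) = 0.2306.
σ_v = γz + q = 21.0 × 4.1 + 39 = 125.1 kPa.
σ_h = K_a σ_v = 0.2306 × 125.1 = 28.85 kPa.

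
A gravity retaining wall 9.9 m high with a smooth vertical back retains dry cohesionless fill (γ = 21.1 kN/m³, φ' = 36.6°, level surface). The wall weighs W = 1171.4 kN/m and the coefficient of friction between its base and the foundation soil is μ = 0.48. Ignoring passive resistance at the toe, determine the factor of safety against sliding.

2.15

K_a = tan²(45° − 36.6°/2) = 0.2530.
P_a = ½K_aγH² = 0.5×0.2530×21.1×9.9² = 261.6 kN/m, acting at H/3 = 3.300 m above the base.
FS_sliding = μW / P_a = 0.48×1171.4 / 261.6 = 2.150.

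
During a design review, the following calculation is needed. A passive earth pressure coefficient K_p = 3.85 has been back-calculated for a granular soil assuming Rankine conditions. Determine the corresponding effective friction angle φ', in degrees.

36.0°

K_p = (1+sin φ)/(1−sin φ) ⇒ sin φ = (K_p − 1)/(K_p + 1) = 0.5876.
φ = arcsin(0.5876) = 35.99°.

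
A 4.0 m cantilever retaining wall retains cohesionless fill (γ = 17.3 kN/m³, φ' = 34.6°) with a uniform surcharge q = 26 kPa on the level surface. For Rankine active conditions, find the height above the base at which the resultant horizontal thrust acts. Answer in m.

1.62 m

K_a = 0.2756.
Triangular part P₁ = ½K_aγH² = 38.15 at H/3 = 1.333 m; rectangular part P₂ = K_a q H = 28.67 at H/2 = 2.000 m.
ȳ = (P₁·1.333 + P₂·2.000)/(P₁+P₂) = 1.619 m.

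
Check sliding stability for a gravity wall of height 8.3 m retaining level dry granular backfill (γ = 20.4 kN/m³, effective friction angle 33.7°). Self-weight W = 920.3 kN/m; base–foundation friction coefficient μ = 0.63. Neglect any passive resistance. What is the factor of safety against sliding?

2.88

K_a = tan²(45° − 33.7°/2) = 0.2863.
P_a = ½K_aγH² = 0.5×0.2863×20.4×8.3² = 201.2 kN/m, acting at H/3 = 2.767 m above the base.
FS_sliding = μW / P_a = 0.63×920.3 / 201.2 = 2.882.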